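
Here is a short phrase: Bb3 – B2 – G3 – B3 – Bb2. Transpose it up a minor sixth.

Bb3 gives Gb4
B2 gives G3
G3 gives Eb4
B3 gives G4
Bb2 gives Gb3

Gb4 G3 Eb4 G4 Gb3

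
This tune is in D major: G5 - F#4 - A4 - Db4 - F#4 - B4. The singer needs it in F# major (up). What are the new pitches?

B5 A#4 C#5 F4 A#4 D#5

D major to F# major up is a major third, so every note moves up by that interval.
G5 -> B5
F#4 -> A#4
A4 -> C#5
Db4 -> F4
F#4 -> A#4
B4 -> D#5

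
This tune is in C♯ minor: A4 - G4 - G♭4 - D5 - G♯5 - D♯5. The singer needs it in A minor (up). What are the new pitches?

From C♯ up to A is a minor sixth; apply that to each pitch.
A4 becomes F5
G4 becomes Eb5
Gb4 becomes Ebb5
D5 becomes Bb5
G#5 becomes E6
D#5 becomes B5

F5 Eb5 Ebb5 Bb5 E6 B5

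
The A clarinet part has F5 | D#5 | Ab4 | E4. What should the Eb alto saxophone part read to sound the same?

B5 G##5 D5 A#4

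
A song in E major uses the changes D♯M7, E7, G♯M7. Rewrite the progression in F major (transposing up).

EM7 F7 AM7

E major up to F major is a minor second; each chord root moves by that interval while the quality stays the same.
D♯M7: root D♯ up a minor second → E, giving EM7.
E7: root E up a minor second → F, giving F7.
G♯M7: root G♯ up a minor second → A, giving AM7.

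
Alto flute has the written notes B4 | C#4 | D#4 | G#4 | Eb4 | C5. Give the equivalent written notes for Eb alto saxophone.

D#5 E#4 F##4 B#4 G4 E5

First find concert pitch: the alto flute sounds a perfect fourth below written, so B4 C#4 D#4 G#4 Eb4 C5 sounds F#4 G#3 A#3 D#4 Bb3 G4.
Then write for Eb alto saxophone: it sounds a major sixth below written, so the part must be a major sixth above concert.
F#4 → D#5
G#3 → E#4
A#3 → F##4
D#4 → B#4
Bb3 → G4
G4 → E5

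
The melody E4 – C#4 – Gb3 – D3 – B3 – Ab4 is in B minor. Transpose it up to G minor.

C5 A4 Ebb4 Bb3 G4 Fb5

From B up to G is a minor sixth; apply that to each pitch.
E4 to C5
C#4 to A4
Gb3 to Ebb4
D3 to Bb3
B3 to G4
Ab4 to Fb5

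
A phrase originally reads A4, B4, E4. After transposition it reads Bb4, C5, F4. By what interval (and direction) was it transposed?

up a minor second

Take the first pair: A4 → Bb4. A to B spans 2 letter names, so the interval is some kind of second.
A4 to Bb4 is 1 semitone, which makes it a minor second; the second version is higher, so the direction is up.
Checking another pair — E4 → F4 — gives the same interval.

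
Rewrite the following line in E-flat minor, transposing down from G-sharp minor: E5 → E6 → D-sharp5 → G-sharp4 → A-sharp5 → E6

From G-sharp down to E-flat is an augmented third; apply that to each pitch.
E5 becomes Cb5
E6 becomes Cb6
D#5 becomes Bb4
G#4 becomes Eb4
A#5 becomes F5
E6 becomes Cb6

Cb5 Cb6 Bb4 Eb4 F5 Cb6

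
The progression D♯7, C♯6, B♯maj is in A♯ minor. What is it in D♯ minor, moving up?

A♯ minor up to D♯ minor is a perfect fourth; each chord root moves by that interval while the quality stays the same.
D♯7: root D♯ up a perfect fourth → G#, giving G#7.
C♯6: root C♯ up a perfect fourth → F#, giving F#6.
B♯maj: root B♯ up a perfect fourth → E#, giving E#maj.

G#7 F#6 E#maj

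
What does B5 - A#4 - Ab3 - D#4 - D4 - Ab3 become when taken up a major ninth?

B5 → C#7
A#4 → B#5
Ab3 → Bb4
D#4 → E#5
D4 → E5
Ab3 → Bb4

C#7 B#5 Bb4 E#5 E5 Bb4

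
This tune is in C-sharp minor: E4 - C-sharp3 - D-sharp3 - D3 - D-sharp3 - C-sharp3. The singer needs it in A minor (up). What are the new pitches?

From C-sharp up to A is a minor sixth; apply that to each pitch.
E4 -> C5
C#3 -> A3
D#3 -> B3
D3 -> Bb3
D#3 -> B3
C#3 -> A3

C5 A3 B3 Bb3 B3 A3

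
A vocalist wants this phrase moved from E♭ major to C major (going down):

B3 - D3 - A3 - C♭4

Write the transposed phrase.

From E♭ down to C is a minor third; apply that to each pitch.
B3 gives G#3
D3 gives B2
A3 gives F#3
Cb4 gives Ab3

G#3 B2 F#3 Ab3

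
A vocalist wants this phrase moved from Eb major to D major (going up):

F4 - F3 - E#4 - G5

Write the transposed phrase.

E5 E4 D##5 F#6

Eb major to D major up is a major seventh, so every note moves up by that interval.
F4 becomes E5
F3 becomes E4
E#4 becomes D##5
G5 becomes F#6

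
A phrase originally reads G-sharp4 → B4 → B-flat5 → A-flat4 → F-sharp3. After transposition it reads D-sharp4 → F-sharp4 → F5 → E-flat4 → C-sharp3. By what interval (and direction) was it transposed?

down a perfect fourth

Take the first pair: G#4 → D#4. G to D spans 4 letter names, so the interval is some kind of fourth.
D#4 to G#4 is 5 semitones, which makes it a perfect fourth; the second version is lower, so the direction is down.
Checking another pair — F#3 → C#3 — gives the same interval.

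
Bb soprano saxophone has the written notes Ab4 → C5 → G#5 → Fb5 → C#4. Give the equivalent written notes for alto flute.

Cb5 Eb5 B5 Abb5 E4

First find concert pitch: the Bb soprano saxophone sounds a major second below written, so Ab4 C5 G#5 Fb5 C#4 sounds Gb4 Bb4 F#5 Ebb5 B3.
Then write for alto flute: it sounds a perfect fourth below written, so the part must be a perfect fourth above concert.
Gb4 → Cb5
Bb4 → Eb5
F#5 → B5
Ebb5 → Abb5
B3 → E4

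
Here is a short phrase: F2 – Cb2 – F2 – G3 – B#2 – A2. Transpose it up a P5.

C3 Gb2 C3 D4 F##3 E3

A perfect fifth up from F2 gives C3.
Cb2: a fifth up reaches G, and 7 semitones makes it Gb2.
F2: a fifth up reaches C, and 7 semitones makes it C3.
A perfect fifth up from G3 gives D4.
B#2 up a perfect fifth is F##3.
A2 up a perfect fifth is E3.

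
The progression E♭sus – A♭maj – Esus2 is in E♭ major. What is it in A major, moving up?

E♭ major up to A major is an augmented fourth; each chord root moves by that interval while the quality stays the same.
E♭sus: root E♭ up an augmented fourth → A, giving Asus.
A♭maj: root A♭ up an augmented fourth → D, giving Dmaj.
Esus2: root E up an augmented fourth → A#, giving A#sus2.

Asus Dmaj A#sus2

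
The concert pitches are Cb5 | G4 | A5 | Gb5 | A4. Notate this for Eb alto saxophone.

Ab5 E5 F#6 Eb6 F#5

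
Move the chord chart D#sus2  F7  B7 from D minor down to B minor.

D minor down to B minor is a minor third; each chord root moves by that interval while the quality stays the same.
D#sus2: root D# down a minor third → B#, giving B#sus2.
F7: root F down a minor third → D, giving D7.
B7: root B down a minor third → G#, giving G#7.

B#sus2 D7 G#7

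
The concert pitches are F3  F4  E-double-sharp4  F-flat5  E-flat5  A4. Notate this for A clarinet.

Ab3 Ab4 G##4 Abb5 Gb5 C5

The A clarinet sounds a minor third below written, so the written part must be a minor third above concert — transpose each note up.
F3 → Ab3
F4 → Ab4
E##4 → G##4
Fb5 → Abb5
Eb5 → Gb5
A4 → C5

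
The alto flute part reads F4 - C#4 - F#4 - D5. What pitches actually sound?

C4 G#3 C#4 A4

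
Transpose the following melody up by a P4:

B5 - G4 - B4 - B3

E6 C5 E5 E4

A perfect fourth up from B5 gives E6.
G4 up a perfect fourth is C5.
B4 up a perfect fourth is E5.
B3 up a perfect fourth is E4.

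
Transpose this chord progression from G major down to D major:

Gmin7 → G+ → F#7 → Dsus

Dmin7 D+ C#7 Asus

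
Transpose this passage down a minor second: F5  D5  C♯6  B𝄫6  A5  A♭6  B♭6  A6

E5 C#5 B#5 Ab6 G#5 G6 A6 G#6

F5 down a minor second is E5.
A minor second down from D5 gives C#5.
C#6 down a minor second is B#5.
A minor second down from Bbb6 gives Ab6.
A5: a second down reaches G, and 1 semitone makes it G#5.
Ab6 down a minor second is G6.
Bb6: a second down reaches A, and 1 semitone makes it A6.
A6 down a minor second is G#6.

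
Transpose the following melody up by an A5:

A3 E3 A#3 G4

A3 to E#4
E3 to B#3
A#3 to E##4
G4 to D#5

E#4 B#3 E##4 D#5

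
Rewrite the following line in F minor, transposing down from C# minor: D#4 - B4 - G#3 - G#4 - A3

G3 Eb4 C3 C4 Db3

C# minor to F minor down is an augmented fifth, so every note moves down by that interval.
D#4 → G3
B4 → Eb4
G#3 → C3
G#4 → C4
A3 → Db3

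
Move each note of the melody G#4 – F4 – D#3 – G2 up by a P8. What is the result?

G#5 F5 D#4 G3

G#4 up a perfect octave is G#5.
F4 up a perfect octave is F5.
A perfect octave up from D#3 gives D#4.
G2 up a perfect octave is G3.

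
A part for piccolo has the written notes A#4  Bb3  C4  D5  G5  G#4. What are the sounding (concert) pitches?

The piccolo sounds a perfect octave above written, so transpose each written note up a perfect octave.
A#4 becomes A#5
Bb3 becomes Bb4
C4 becomes C5
D5 becomes D6
G5 becomes G6
G#4 becomes G#5

A#5 Bb4 C5 D6 G6 G#5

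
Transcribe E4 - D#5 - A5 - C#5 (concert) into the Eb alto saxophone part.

Written C4 sounds as Eb3 on the Eb alto saxophone, so concert pitches are written a major sixth up.
E4 gives C#5
D#5 gives B#5
A5 gives F#6
C#5 gives A#5

C#5 B#5 F#6 A#5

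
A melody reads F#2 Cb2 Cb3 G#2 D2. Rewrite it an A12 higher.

C##4 G3 G4 D##4 A#3

An augmented twelfth up from F#2 gives C##4.
Cb2: a twelfth up reaches G, and 20 semitones makes it G3.
Cb3 up an augmented twelfth is G4.
G#2 up an augmented twelfth is D##4.
D2: a twelfth up reaches A, and 20 semitones makes it A#3.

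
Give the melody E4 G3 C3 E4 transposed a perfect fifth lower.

A3 C3 F2 A3

E4: a fifth down reaches A, and 7 semitones makes it A3.
G3: a fifth down reaches C, and 7 semitones makes it C3.
C3: a fifth down reaches F, and 7 semitones makes it F2.
E4 down a perfect fifth is A3.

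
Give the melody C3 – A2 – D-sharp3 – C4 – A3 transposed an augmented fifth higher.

G#3 E#3 A##3 G#4 E#4

C3 → G#3
A2 → E#3
D#3 → A##3
C4 → G#4
A3 → E#4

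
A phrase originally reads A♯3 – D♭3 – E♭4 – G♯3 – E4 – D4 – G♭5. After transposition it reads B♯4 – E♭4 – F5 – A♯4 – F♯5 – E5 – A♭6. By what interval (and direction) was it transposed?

From A#3 to B#4 is 9 letter names — a ninth of some quality.
A#3 to B#4 is 14 semitones, which makes it a major ninth; the second version is higher, so the direction is up.
Checking another pair — Gb5 → Ab6 — gives the same interval.

up a major ninth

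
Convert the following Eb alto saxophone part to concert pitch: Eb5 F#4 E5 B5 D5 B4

Gb4 A3 G4 D5 F4 D4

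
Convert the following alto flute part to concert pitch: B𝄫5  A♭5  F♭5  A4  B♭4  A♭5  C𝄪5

Fb5 Eb5 Cb5 E4 F4 Eb5 G##4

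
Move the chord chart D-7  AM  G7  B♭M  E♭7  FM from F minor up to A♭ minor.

F-7 CM Bb7 DbM Gb7 AbM

F minor up to A♭ minor is a minor third; each chord root moves by that interval while the quality stays the same.
D-7: root D up a minor third → F, giving F-7.
AM: root A up a minor third → C, giving CM.
G7: root G up a minor third → Bb, giving Bb7.
B♭M: root B♭ up a minor third → Db, giving DbM.
E♭7: root E♭ up a minor third → Gb, giving Gb7.
FM: root F up a minor third → Ab, giving AbM.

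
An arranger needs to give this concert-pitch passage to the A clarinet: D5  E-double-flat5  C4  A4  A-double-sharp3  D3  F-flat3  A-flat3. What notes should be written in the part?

F5 Gbb5 Eb4 C5 C##4 F3 Abb3 Cb4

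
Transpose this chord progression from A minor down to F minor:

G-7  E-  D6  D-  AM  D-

A minor down to F minor is a major third; each chord root moves by that interval while the quality stays the same.
G-7: root G down a major third → Eb, giving Eb-7.
E-: root E down a major third → C, giving C-.
D6: root D down a major third → Bb, giving Bb6.
D-: root D down a major third → Bb, giving Bb-.
AM: root A down a major third → F, giving FM.
D-: root D down a major third → Bb, giving Bb-.

Eb-7 C- Bb6 Bb- FM Bb-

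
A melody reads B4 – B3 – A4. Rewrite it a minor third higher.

D5 D4 C5

A minor third up from B4 gives D5.
B3: a third up reaches D, and 3 semitones makes it D4.
A4: a third up reaches C, and 3 semitones makes it C5.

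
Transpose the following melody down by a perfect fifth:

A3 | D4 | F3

D3 G3 Bb2

A3 down a perfect fifth is D3.
A perfect fifth down from D4 gives G3.
A perfect fifth down from F3 gives Bb2.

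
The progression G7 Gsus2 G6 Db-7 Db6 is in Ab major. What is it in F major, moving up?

E7 Esus2 E6 Bb-7 Bb6

Ab major up to F major is a major sixth; each chord root moves by that interval while the quality stays the same.
G7: root G up a major sixth → E, giving E7.
Gsus2: root G up a major sixth → E, giving Esus2.
G6: root G up a major sixth → E, giving E6.
Db-7: root Db up a major sixth → Bb, giving Bb-7.
Db6: root Db up a major sixth → Bb, giving Bb6.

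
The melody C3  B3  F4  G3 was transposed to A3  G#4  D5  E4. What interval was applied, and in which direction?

Take the first pair: C3 → A3. C to A spans 6 letter names, so the interval is some kind of sixth.
C3 to A3 is 9 semitones, which makes it a major sixth; the second version is higher, so the direction is up.
Checking another pair — G3 → E4 — gives the same interval.

up a major sixth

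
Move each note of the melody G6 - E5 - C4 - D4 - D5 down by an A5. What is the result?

Cb6 Ab4 Fb3 Gb3 Gb4

G6 → Cb6
E5 → Ab4
C4 → Fb3
D4 → Gb3
D5 → Gb4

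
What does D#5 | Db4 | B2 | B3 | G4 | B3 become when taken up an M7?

D#5 up a major seventh is C##6.
Db4 up a major seventh is C5.
B2: a seventh up reaches A, and 11 semitones makes it A#3.
B3 up a major seventh is A#4.
G4: a seventh up reaches F, and 11 semitones makes it F#5.
A major seventh up from B3 gives A#4.

C##6 C5 A#3 A#4 F#5 A#4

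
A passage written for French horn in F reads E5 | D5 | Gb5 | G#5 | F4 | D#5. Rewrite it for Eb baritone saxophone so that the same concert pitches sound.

First find concert pitch: the French horn in F sounds a perfect fifth below written, so E5 D5 Gb5 G#5 F4 D#5 sounds A4 G4 Cb5 C#5 Bb3 G#4.
Then write for Eb baritone saxophone: it sounds a major thirteenth below written, so the part must be a major thirteenth above concert.
A4 → F#6
G4 → E6
Cb5 → Ab6
C#5 → A#6
Bb3 → G5
G#4 → E#6

F#6 E6 Ab6 A#6 G5 E#6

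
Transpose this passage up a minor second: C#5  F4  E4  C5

D5 Gb4 F4 Db5

C#5 up a minor second is D5.
A minor second up from F4 gives Gb4.
A minor second up from E4 gives F4.
C5 up a minor second is Db5.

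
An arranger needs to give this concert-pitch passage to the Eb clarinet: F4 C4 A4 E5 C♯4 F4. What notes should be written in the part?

The Eb clarinet sounds a minor third above written, so the written part must be a minor third below concert — transpose each note down.
F4 to D4
C4 to A3
A4 to F#4
E5 to C#5
C#4 to A#3
F4 to D4

D4 A3 F#4 C#5 A#3 D4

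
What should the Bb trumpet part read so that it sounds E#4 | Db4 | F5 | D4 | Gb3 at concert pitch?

F##4 Eb4 G5 E4 Ab3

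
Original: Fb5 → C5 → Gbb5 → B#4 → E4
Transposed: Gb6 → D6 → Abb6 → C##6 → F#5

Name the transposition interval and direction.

up a major ninth

From Fb5 to Gb6 is 9 letter names — a ninth of some quality.
Fb5 to Gb6 is 14 semitones, which makes it a major ninth; the second version is higher, so the direction is up.
Checking another pair — E4 → F#5 — gives the same interval.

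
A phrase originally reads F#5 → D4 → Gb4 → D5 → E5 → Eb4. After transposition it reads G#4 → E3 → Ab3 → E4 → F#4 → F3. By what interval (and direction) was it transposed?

From F#5 to G#4 is 7 letter names — a seventh of some quality.
G#4 to F#5 is 10 semitones, which makes it a minor seventh; the second version is lower, so the direction is down.
Checking another pair — Eb4 → F3 — gives the same interval.

down a minor seventh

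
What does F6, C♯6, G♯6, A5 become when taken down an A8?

Fb5 C5 G5 Ab4

F6 -> Fb5
C#6 -> C5
G#6 -> G5
A5 -> Ab4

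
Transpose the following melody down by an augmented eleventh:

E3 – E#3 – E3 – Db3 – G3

Bb1 B1 Bb1 Abb1 Db2

E3 → Bb1
E#3 → B1
E3 → Bb1
Db3 → Abb1
G3 → Db2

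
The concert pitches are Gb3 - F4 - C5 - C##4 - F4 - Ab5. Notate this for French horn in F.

Db4 C5 G5 G##4 C5 Eb6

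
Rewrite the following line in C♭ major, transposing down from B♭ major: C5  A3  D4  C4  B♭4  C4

Db4 Bb2 Eb3 Db3 Cb4 Db3

From B♭ down to C♭ is a major seventh; apply that to each pitch.
C5 to Db4
A3 to Bb2
D4 to Eb3
C4 to Db3
Bb4 to Cb4
C4 to Db3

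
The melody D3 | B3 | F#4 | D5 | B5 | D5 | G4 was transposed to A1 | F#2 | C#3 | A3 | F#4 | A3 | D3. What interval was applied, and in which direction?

Take the first pair: D3 → A1. D to A spans 11 letter names, so the interval is some kind of eleventh.
A1 to D3 is 17 semitones, which makes it a perfect eleventh; the second version is lower, so the direction is down.
Checking another pair — G4 → D3 — gives the same interval.

down a perfect eleventh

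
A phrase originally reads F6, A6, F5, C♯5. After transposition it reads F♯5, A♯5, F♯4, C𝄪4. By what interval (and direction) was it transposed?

down a diminished octave

From F6 to F#5 is 8 letter names — an octave of some quality.
F#5 to F6 is 11 semitones, which makes it a diminished octave; the second version is lower, so the direction is down.
Checking another pair — C#5 → C##4 — gives the same interval.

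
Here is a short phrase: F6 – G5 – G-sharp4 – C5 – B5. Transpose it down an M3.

F6 gives Db6
G5 gives Eb5
G#4 gives E4
C5 gives Ab4
B5 gives G5

Db6 Eb5 E4 Ab4 G5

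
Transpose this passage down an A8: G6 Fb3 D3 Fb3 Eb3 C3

Gb5 Fbb2 Db2 Fbb2 Ebb2 Cb2

G6 -> Gb5
Fb3 -> Fbb2
D3 -> Db2
Fb3 -> Fbb2
Eb3 -> Ebb2
C3 -> Cb2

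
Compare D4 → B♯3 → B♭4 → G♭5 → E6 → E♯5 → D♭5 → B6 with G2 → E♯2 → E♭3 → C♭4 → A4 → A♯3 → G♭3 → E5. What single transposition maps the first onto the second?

Take the first pair: D4 → G2. D to G spans 12 letter names, so the interval is some kind of twelfth.
G2 to D4 is 19 semitones, which makes it a perfect twelfth; the second version is lower, so the direction is down.
Checking another pair — B6 → E5 — gives the same interval.

down a perfect twelfth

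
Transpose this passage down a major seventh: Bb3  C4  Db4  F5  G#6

Cb3 Db3 Ebb3 Gb4 A5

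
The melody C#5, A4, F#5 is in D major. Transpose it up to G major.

From D up to G is a perfect fourth; apply that to each pitch.
C#5 becomes F#5
A4 becomes D5
F#5 becomes B5

F#5 D5 B5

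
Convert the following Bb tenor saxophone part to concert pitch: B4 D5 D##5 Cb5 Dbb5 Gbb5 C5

A3 C4 C##4 Bbb3 Cbb4 Fbb4 Bb3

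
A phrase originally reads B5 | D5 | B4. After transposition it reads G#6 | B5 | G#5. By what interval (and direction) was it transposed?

up a major sixth

From B5 to G#6 is 6 letter names — a sixth of some quality.
B5 to G#6 is 9 semitones, which makes it a major sixth; the second version is higher, so the direction is up.
Checking another pair — B4 → G#5 — gives the same interval.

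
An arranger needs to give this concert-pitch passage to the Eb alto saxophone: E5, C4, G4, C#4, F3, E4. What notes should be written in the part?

C#6 A4 E5 A#4 D4 C#5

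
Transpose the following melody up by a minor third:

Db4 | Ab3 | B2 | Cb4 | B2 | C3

Fb4 Cb4 D3 Ebb4 D3 Eb3

Db4 -> Fb4
Ab3 -> Cb4
B2 -> D3
Cb4 -> Ebb4
B2 -> D3
C3 -> Eb3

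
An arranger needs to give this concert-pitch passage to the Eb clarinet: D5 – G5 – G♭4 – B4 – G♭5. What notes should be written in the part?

The Eb clarinet sounds a minor third above written, so the written part must be a minor third below concert — transpose each note down.
D5 to B4
G5 to E5
Gb4 to Eb4
B4 to G#4
Gb5 to Eb5

B4 E5 Eb4 G#4 Eb5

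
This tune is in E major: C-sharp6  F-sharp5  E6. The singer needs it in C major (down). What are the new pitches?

E major to C major down is a major third, so every note moves down by that interval.
C#6 to A5
F#5 to D5
E6 to C6

A5 D5 C6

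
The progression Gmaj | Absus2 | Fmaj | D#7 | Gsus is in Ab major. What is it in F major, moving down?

Emaj Fsus2 Dmaj B#7 Esus

Ab major down to F major is a minor third; each chord root moves by that interval while the quality stays the same.
Gmaj: root G down a minor third → E, giving Emaj.
Absus2: root Ab down a minor third → F, giving Fsus2.
Fmaj: root F down a minor third → D, giving Dmaj.
D#7: root D# down a minor third → B#, giving B#7.
Gsus: root G down a minor third → E, giving Esus.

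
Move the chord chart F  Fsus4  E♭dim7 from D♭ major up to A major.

D♭ major up to A major is an augmented fifth; each chord root moves by that interval while the quality stays the same.
F: root F up an augmented fifth → C#, giving C#.
Fsus4: root F up an augmented fifth → C#, giving C#sus4.
E♭dim7: root E♭ up an augmented fifth → B, giving Bdim7.

C# C#sus4 Bdim7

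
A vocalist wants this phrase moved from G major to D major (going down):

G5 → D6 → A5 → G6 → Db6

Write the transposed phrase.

D5 A5 E5 D6 Ab5

From G down to D is a perfect fourth; apply that to each pitch.
G5 to D5
D6 to A5
A5 to E5
G6 to D6
Db6 to Ab5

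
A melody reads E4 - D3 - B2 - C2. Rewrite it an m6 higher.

E4 to C5
D3 to Bb3
B2 to G3
C2 to Ab2

C5 Bb3 G3 Ab2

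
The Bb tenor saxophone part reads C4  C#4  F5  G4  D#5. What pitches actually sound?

Bb2 B2 Eb4 F3 C#4

Written C4 on the Bb tenor saxophone sounds as Bb2, a major ninth lower; apply that shift to every note.
C4 gives Bb2
C#4 gives B2
F5 gives Eb4
G4 gives F3
D#5 gives C#4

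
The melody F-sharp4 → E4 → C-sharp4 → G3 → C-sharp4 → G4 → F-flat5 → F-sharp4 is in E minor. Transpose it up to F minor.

G4 F4 D4 Ab3 D4 Ab4 Gbb5 G4

From E up to F is a minor second; apply that to each pitch.
F#4 to G4
E4 to F4
C#4 to D4
G3 to Ab3
C#4 to D4
G4 to Ab4
Fb5 to Gbb5
F#4 to G4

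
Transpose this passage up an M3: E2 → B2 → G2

E2: a third up reaches G, and 4 semitones makes it G#2.
B2 up a major third is D#3.
G2 up a major third is B2.

G#2 D#3 B2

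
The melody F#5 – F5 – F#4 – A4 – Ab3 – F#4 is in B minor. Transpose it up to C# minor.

G#5 G5 G#4 B4 Bb3 G#4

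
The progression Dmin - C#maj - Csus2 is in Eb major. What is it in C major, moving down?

Eb major down to C major is a minor third; each chord root moves by that interval while the quality stays the same.
Dmin: root D down a minor third → B, giving Bmin.
C#maj: root C# down a minor third → A#, giving A#maj.
Csus2: root C down a minor third → A, giving Asus2.

Bmin A#maj Asus2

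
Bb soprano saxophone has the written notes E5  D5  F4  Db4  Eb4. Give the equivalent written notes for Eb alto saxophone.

First find concert pitch: the Bb soprano saxophone sounds a major second below written, so E5 D5 F4 Db4 Eb4 sounds D5 C5 Eb4 Cb4 Db4.
Then write for Eb alto saxophone: it sounds a major sixth below written, so the part must be a major sixth above concert.
D5 → B5
C5 → A5
Eb4 → C5
Cb4 → Ab4
Db4 → Bb4

B5 A5 C5 Ab4 Bb4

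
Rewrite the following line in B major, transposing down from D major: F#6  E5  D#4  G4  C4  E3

From D down to B is a minor third; apply that to each pitch.
F#6 → D#6
E5 → C#5
D#4 → B#3
G4 → E4
C4 → A3
E3 → C#3

D#6 C#5 B#3 E4 A3 C#3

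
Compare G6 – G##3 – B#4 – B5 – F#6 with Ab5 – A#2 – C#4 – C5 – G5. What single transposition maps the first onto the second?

From G6 to Ab5 is 7 letter names — a seventh of some quality.
Ab5 to G6 is 11 semitones, which makes it a major seventh; the second version is lower, so the direction is down.
Checking another pair — F#6 → G5 — gives the same interval.

down a major seventh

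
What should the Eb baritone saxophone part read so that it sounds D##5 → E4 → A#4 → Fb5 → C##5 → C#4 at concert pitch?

B##6 C#6 F##6 Db7 A##6 A#5

Written C4 sounds as Eb2 on the Eb baritone saxophone, so concert pitches are written a major thirteenth up.
D##5 -> B##6
E4 -> C#6
A#4 -> F##6
Fb5 -> Db7
C##5 -> A##6
C#4 -> A#5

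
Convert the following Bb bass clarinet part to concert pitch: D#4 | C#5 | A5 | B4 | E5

C#3 B3 G4 A3 D4

Written C4 on the Bb bass clarinet sounds as Bb2, a major ninth lower; apply that shift to every note.
D#4 → C#3
C#5 → B3
A5 → G4
B4 → A3
E5 → D4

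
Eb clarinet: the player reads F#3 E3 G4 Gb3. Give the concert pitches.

A3 G3 Bb4 Bbb3

Written C4 on the Eb clarinet sounds as Eb4, a minor third higher; apply that shift to every note.
F#3 gives A3
E3 gives G3
G4 gives Bb4
Gb3 gives Bbb3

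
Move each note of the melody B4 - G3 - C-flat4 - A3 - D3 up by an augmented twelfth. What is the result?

An augmented twelfth up from B4 gives F##6.
An augmented twelfth up from G3 gives D#5.
Cb4 up an augmented twelfth is G5.
A3: a twelfth up reaches E, and 20 semitones makes it E#5.
D3: a twelfth up reaches A, and 20 semitones makes it A#4.

F##6 D#5 G5 E#5 A#4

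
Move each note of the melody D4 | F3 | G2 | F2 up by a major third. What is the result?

A major third up from D4 gives F#4.
F3 up a major third is A3.
G2: a third up reaches B, and 4 semitones makes it B2.
A major third up from F2 gives A2.

F#4 A3 B2 A2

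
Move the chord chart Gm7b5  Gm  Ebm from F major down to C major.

Dm7b5 Dm Bbm

F major down to C major is a perfect fourth; each chord root moves by that interval while the quality stays the same.
Gm7b5: root G down a perfect fourth → D, giving Dm7b5.
Gm: root G down a perfect fourth → D, giving Dm.
Ebm: root Eb down a perfect fourth → Bb, giving Bbm.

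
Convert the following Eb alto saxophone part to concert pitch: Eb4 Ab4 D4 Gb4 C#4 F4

The Eb alto saxophone sounds a major sixth below written, so transpose each written note down a major sixth.
Eb4 gives Gb3
Ab4 gives Cb4
D4 gives F3
Gb4 gives Bbb3
C#4 gives E3
F4 gives Ab3

Gb3 Cb4 F3 Bbb3 E3 Ab3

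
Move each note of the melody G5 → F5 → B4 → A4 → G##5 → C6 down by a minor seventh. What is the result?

A4 G4 C#4 B3 A##4 D5

A minor seventh down from G5 gives A4.
F5 down a minor seventh is G4.
B4 down a minor seventh is C#4.
A4: a seventh down reaches B, and 10 semitones makes it B3.
G##5: a seventh down reaches A, and 10 semitones makes it A##4.
C6 down a minor seventh is D5.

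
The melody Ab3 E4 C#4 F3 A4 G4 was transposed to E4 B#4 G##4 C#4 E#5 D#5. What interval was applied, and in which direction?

Take the first pair: Ab3 → E4. A to E spans 5 letter names, so the interval is some kind of fifth.
Ab3 to E4 is 8 semitones, which makes it an augmented fifth; the second version is higher, so the direction is up.
Checking another pair — G4 → D#5 — gives the same interval.

up an augmented fifth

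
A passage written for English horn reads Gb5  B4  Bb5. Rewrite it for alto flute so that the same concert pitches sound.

First find concert pitch: the English horn sounds a perfect fifth below written, so Gb5 B4 Bb5 sounds Cb5 E4 Eb5.
Then write for alto flute: it sounds a perfect fourth below written, so the part must be a perfect fourth above concert.
Cb5 → Fb5
E4 → A4
Eb5 → Ab5

Fb5 A4 Ab5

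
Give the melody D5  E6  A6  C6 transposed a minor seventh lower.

E4 F#5 B5 D5

D5 becomes E4
E6 becomes F#5
A6 becomes B5
C6 becomes D5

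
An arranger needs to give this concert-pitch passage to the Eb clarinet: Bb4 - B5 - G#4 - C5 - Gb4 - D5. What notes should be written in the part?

G4 G#5 E#4 A4 Eb4 B4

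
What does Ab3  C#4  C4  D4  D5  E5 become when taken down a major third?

Fb3 A3 Ab3 Bb3 Bb4 C5

Ab3 down a major third is Fb3.
A major third down from C#4 gives A3.
A major third down from C4 gives Ab3.
A major third down from D4 gives Bb3.
D5: a third down reaches B, and 4 semitones makes it Bb4.
E5 down a major third is C5.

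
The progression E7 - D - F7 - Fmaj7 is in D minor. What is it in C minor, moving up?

D minor up to C minor is a minor seventh; each chord root moves by that interval while the quality stays the same.
E7: root E up a minor seventh → D, giving D7.
D: root D up a minor seventh → C, giving C.
F7: root F up a minor seventh → Eb, giving Eb7.
Fmaj7: root F up a minor seventh → Eb, giving Ebmaj7.

D7 C Eb7 Ebmaj7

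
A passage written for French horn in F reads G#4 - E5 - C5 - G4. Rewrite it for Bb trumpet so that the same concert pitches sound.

First find concert pitch: the French horn in F sounds a perfect fifth below written, so G#4 E5 C5 G4 sounds C#4 A4 F4 C4.
Then write for Bb trumpet: it sounds a major second below written, so the part must be a major second above concert.
C#4 → D#4
A4 → B4
F4 → G4
C4 → D4

D#4 B4 G4 D4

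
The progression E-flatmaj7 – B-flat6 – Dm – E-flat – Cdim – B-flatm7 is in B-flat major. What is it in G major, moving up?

B-flat major up to G major is a major sixth; each chord root moves by that interval while the quality stays the same.
E-flatmaj7: root E-flat up a major sixth → C, giving Cmaj7.
B-flat6: root B-flat up a major sixth → G, giving G6.
Dm: root D up a major sixth → B, giving Bm.
E-flat: root E-flat up a major sixth → C, giving C.
Cdim: root C up a major sixth → A, giving Adim.
B-flatm7: root B-flat up a major sixth → G, giving Gm7.

Cmaj7 G6 Bm C Adim Gm7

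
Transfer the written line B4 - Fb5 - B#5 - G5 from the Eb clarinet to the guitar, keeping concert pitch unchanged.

D6 Abb6 D#7 Bb6

First find concert pitch: the Eb clarinet sounds a minor third above written, so B4 Fb5 B#5 G5 sounds D5 Abb5 D#6 Bb5.
Then write for guitar: it sounds a perfect octave below written, so the part must be a perfect octave above concert.
D5 → D6
Abb5 → Abb6
D#6 → D#7
Bb5 → Bb6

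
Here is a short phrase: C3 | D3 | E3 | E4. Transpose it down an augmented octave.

C3 gives Cb2
D3 gives Db2
E3 gives Eb2
E4 gives Eb3

Cb2 Db2 Eb2 Eb3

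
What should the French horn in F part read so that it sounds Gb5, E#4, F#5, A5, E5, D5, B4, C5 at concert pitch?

Db6 B#4 C#6 E6 B5 A5 F#5 G5

The French horn in F sounds a perfect fifth below written, so the written part must be a perfect fifth above concert — transpose each note up.
Gb5 gives Db6
E#4 gives B#4
F#5 gives C#6
A5 gives E6
E5 gives B5
D5 gives A5
B4 gives F#5
C5 gives G5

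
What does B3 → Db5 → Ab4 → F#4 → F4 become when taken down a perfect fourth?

F#3 Ab4 Eb4 C#4 C4

A perfect fourth down from B3 gives F#3.
Db5: a fourth down reaches A, and 5 semitones makes it Ab4.
Ab4 down a perfect fourth is Eb4.
F#4 down a perfect fourth is C#4.
A perfect fourth down from F4 gives C4.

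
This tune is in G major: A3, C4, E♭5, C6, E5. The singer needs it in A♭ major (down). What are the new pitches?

G major to A♭ major down is a major seventh, so every note moves down by that interval.
A3 becomes Bb2
C4 becomes Db3
Eb5 becomes Fb4
C6 becomes Db5
E5 becomes F4

Bb2 Db3 Fb4 Db5 F4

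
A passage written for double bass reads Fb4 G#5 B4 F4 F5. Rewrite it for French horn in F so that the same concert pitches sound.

Cb4 D#5 F#4 C4 C5

First find concert pitch: the double bass sounds a perfect octave below written, so Fb4 G#5 B4 F4 F5 sounds Fb3 G#4 B3 F3 F4.
Then write for French horn in F: it sounds a perfect fifth below written, so the part must be a perfect fifth above concert.
Fb3 → Cb4
G#4 → D#5
B3 → F#4
F3 → C4
F4 → C5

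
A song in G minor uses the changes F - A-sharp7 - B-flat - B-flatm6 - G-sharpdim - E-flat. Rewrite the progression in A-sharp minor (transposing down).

G# B##7 C# C#m6 A##dim F#

G minor down to A-sharp minor is a diminished seventh; each chord root moves by that interval while the quality stays the same.
F: root F down a diminished seventh → G#, giving G#.
A-sharp7: root A-sharp down a diminished seventh → B##, giving B##7.
B-flat: root B-flat down a diminished seventh → C#, giving C#.
B-flatm6: root B-flat down a diminished seventh → C#, giving C#m6.
G-sharpdim: root G-sharp down a diminished seventh → A##, giving A##dim.
E-flat: root E-flat down a diminished seventh → F#, giving F#.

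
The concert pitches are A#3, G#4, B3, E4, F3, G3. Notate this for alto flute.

Written C4 sounds as G3 on the alto flute, so concert pitches are written a perfect fourth up.
A#3 becomes D#4
G#4 becomes C#5
B3 becomes E4
E4 becomes A4
F3 becomes Bb3
G3 becomes C4

D#4 C#5 E4 A4 Bb3 C4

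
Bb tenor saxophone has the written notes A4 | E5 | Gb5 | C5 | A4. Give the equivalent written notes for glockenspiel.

G1 D2 Fb2 Bb1 G1

First find concert pitch: the Bb tenor saxophone sounds a major ninth below written, so A4 E5 Gb5 C5 A4 sounds G3 D4 Fb4 Bb3 G3.
Then write for glockenspiel: it sounds a perfect fifteenth above written, so the part must be a perfect fifteenth below concert.
G3 → G1
D4 → D2
Fb4 → Fb2
Bb3 → Bb1
G3 → G1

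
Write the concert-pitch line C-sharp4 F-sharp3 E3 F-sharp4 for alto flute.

F#4 B3 A3 B4

Written C4 sounds as G3 on the alto flute, so concert pitches are written a perfect fourth up.
C#4 becomes F#4
F#3 becomes B3
E3 becomes A3
F#4 becomes B4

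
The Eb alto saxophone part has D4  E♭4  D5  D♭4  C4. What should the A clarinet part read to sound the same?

First find concert pitch: the Eb alto saxophone sounds a major sixth below written, so D4 E♭4 D5 D♭4 C4 sounds F3 Gb3 F4 Fb3 Eb3.
Then write for A clarinet: it sounds a minor third below written, so the part must be a minor third above concert.
F3 → Ab3
Gb3 → Bbb3
F4 → Ab4
Fb3 → Abb3
Eb3 → Gb3

Ab3 Bbb3 Ab4 Abb3 Gb3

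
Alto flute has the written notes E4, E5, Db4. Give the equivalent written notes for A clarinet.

D4 D5 Cb4

First find concert pitch: the alto flute sounds a perfect fourth below written, so E4 E5 Db4 sounds B3 B4 Ab3.
Then write for A clarinet: it sounds a minor third below written, so the part must be a minor third above concert.
B3 → D4
B4 → D5
Ab3 → Cb4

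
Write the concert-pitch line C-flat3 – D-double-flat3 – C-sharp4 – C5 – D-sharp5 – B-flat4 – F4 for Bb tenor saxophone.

Db4 Ebb4 D#5 D6 E#6 C6 G5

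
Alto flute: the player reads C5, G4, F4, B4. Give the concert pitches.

G4 D4 C4 F#4

The alto flute sounds a perfect fourth below written, so transpose each written note down a perfect fourth.
C5 gives G4
G4 gives D4
F4 gives C4
B4 gives F#4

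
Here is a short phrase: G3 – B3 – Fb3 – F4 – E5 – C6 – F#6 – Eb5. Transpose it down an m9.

A minor ninth down from G3 gives F#2.
A minor ninth down from B3 gives A#2.
A minor ninth down from Fb3 gives Eb2.
F4 down a minor ninth is E3.
E5: a ninth down reaches D, and 13 semitones makes it D#4.
C6: a ninth down reaches B, and 13 semitones makes it B4.
A minor ninth down from F#6 gives E#5.
Eb5 down a minor ninth is D4.

F#2 A#2 Eb2 E3 D#4 B4 E#5 D4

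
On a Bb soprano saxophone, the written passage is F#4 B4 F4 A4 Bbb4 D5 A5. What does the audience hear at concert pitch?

E4 A4 Eb4 G4 Abb4 C5 G5

Written C4 on the Bb soprano saxophone sounds as Bb3, a major second lower; apply that shift to every note.
F#4 becomes E4
B4 becomes A4
F4 becomes Eb4
A4 becomes G4
Bbb4 becomes Abb4
D5 becomes C5
A5 becomes G5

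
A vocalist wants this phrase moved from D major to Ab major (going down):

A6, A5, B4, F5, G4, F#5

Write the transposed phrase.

Eb6 Eb5 F4 Cb5 Db4 C5

From D down to Ab is an augmented fourth; apply that to each pitch.
A6 becomes Eb6
A5 becomes Eb5
B4 becomes F4
F5 becomes Cb5
G4 becomes Db4
F#5 becomes C5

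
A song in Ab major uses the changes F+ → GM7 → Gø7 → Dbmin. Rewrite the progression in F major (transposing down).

Ab major down to F major is a minor third; each chord root moves by that interval while the quality stays the same.
F+: root F down a minor third → D, giving D+.
GM7: root G down a minor third → E, giving EM7.
Gø7: root G down a minor third → E, giving Eø7.
Dbmin: root Db down a minor third → Bb, giving Bbmin.

D+ EM7 Eø7 Bbmin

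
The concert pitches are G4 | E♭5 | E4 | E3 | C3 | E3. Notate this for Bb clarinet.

A4 F5 F#4 F#3 D3 F#3

The Bb clarinet sounds a major second below written, so the written part must be a major second above concert — transpose each note up.
G4 to A4
Eb5 to F5
E4 to F#4
E3 to F#3
C3 to D3
E3 to F#3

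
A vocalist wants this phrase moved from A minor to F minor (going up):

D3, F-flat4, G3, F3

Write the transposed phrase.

Bb3 Dbb5 Eb4 Db4

A minor to F minor up is a minor sixth, so every note moves up by that interval.
D3 -> Bb3
Fb4 -> Dbb5
G3 -> Eb4
F3 -> Db4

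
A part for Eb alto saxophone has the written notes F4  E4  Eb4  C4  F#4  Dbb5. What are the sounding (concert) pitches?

The Eb alto saxophone sounds a major sixth below written, so transpose each written note down a major sixth.
F4 -> Ab3
E4 -> G3
Eb4 -> Gb3
C4 -> Eb3
F#4 -> A3
Dbb5 -> Fbb4

Ab3 G3 Gb3 Eb3 A3 Fbb4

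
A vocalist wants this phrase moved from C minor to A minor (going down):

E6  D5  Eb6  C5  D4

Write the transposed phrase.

C#6 B4 C6 A4 B3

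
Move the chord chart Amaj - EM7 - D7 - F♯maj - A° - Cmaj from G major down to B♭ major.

Cmaj GM7 F7 Amaj C° Ebmaj

G major down to B♭ major is a major sixth; each chord root moves by that interval while the quality stays the same.
Amaj: root A down a major sixth → C, giving Cmaj.
EM7: root E down a major sixth → G, giving GM7.
D7: root D down a major sixth → F, giving F7.
F♯maj: root F♯ down a major sixth → A, giving Amaj.
A°: root A down a major sixth → C, giving C°.
Cmaj: root C down a major sixth → Eb, giving Ebmaj.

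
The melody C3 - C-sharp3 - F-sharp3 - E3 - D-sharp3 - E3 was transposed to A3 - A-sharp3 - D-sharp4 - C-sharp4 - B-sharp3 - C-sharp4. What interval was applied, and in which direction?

From C3 to A3 is 6 letter names — a sixth of some quality.
C3 to A3 is 9 semitones, which makes it a major sixth; the second version is higher, so the direction is up.
Checking another pair — E3 → C#4 — gives the same interval.

up a major sixth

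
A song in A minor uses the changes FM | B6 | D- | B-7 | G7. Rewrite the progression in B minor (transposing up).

A minor up to B minor is a major second; each chord root moves by that interval while the quality stays the same.
FM: root F up a major second → G, giving GM.
B6: root B up a major second → C#, giving C#6.
D-: root D up a major second → E, giving E-.
B-7: root B up a major second → C#, giving C#-7.
G7: root G up a major second → A, giving A7.

GM C#6 E- C#-7 A7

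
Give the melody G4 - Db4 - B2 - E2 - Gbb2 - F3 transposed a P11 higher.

C6 Gb5 E4 A3 Cbb4 Bb4

G4 up a perfect eleventh is C6.
A perfect eleventh up from Db4 gives Gb5.
B2 up a perfect eleventh is E4.
E2 up a perfect eleventh is A3.
A perfect eleventh up from Gbb2 gives Cbb4.
A perfect eleventh up from F3 gives Bb4.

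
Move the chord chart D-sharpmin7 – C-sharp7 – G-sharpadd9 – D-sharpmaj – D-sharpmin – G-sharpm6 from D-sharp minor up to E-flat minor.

D-sharp minor up to E-flat minor is a diminished second; each chord root moves by that interval while the quality stays the same.
D-sharpmin7: root D-sharp up a diminished second → Eb, giving Ebmin7.
C-sharp7: root C-sharp up a diminished second → Db, giving Db7.
G-sharpadd9: root G-sharp up a diminished second → Ab, giving Abadd9.
D-sharpmaj: root D-sharp up a diminished second → Eb, giving Ebmaj.
D-sharpmin: root D-sharp up a diminished second → Eb, giving Ebmin.
G-sharpm6: root G-sharp up a diminished second → Ab, giving Abm6.

Ebmin7 Db7 Abadd9 Ebmaj Ebmin Abm6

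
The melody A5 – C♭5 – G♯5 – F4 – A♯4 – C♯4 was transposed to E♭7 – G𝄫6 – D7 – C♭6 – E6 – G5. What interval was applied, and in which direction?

up a diminished twelfth

Take the first pair: A5 → Eb7. A to E spans 12 letter names, so the interval is some kind of twelfth.
A5 to Eb7 is 18 semitones, which makes it a diminished twelfth; the second version is higher, so the direction is up.
Checking another pair — C#4 → G5 — gives the same interval.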